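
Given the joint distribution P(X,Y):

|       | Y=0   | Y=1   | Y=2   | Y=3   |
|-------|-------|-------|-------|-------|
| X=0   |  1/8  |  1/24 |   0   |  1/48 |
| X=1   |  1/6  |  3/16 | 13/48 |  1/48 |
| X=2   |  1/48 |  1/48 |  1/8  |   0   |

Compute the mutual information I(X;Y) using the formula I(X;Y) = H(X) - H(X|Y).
0.2352 bits

I(X;Y) = H(X) - H(X|Y)

Marginal of X (row sums):
  P(X=0) = 1/8 + 1/24 + 0 + 1/48 = 3/16
  P(X=1) = 1/6 + 3/16 + 13/48 + 1/48 = 31/48
  P(X=2) = 1/48 + 1/48 + 1/8 + 0 = 1/6
H(X) = -[(3/16)·log₂(3/16) + (31/48)·log₂(31/48) + (1/6)·log₂(1/6)]
  = 0.4528 + 0.4074 + 0.4308 = 1.2910 bits

Marginal of Y (column sums):
  P(Y=0) = 1/8 + 1/6 + 1/48 = 5/16
  P(Y=1) = 1/24 + 3/16 + 1/48 = 1/4
  P(Y=2) = 0 + 13/48 + 1/8 = 19/48
  P(Y=3) = 1/48 + 1/48 + 0 = 1/24
H(X|Y) = Σ_y P(y)·H(X|Y=y):
  Y=0: P(Y=0) = 5/16, P(X|Y=0) = (2/5, 8/15, 1/15) → H(X|Y=0) = 1.2729
  Y=1: P(Y=1) = 1/4, P(X|Y=1) = (1/6, 3/4, 1/12) → H(X|Y=1) = 1.0409
  Y=2: P(Y=2) = 19/48, P(X|Y=2) = (0, 13/19, 6/19) → H(X|Y=2) = 0.8997
  Y=3: P(Y=3) = 1/24, P(X|Y=3) = (1/2, 1/2, 0) → H(X|Y=3) = 1.0000
H(X|Y) = (5/16)·1.2729 + (1/4)·1.0409 + (19/48)·0.8997 + (1/24)·1.0000 = 1.0558 bits

I(X;Y) = H(X) - H(X|Y) = 1.2910 - 1.0558 = 0.2352 bits

Cross-check via I(X;Y) = H(X) + H(Y) - H(X,Y): computing H(Y) from the column sums and H(X,Y) from the 12 cells in the same way gives H(Y) = 1.7447 bits and H(X,Y) = 2.8005 bits, so
I(X;Y) = 1.2910 + 1.7447 - 2.8005 = 0.2352 bits ✓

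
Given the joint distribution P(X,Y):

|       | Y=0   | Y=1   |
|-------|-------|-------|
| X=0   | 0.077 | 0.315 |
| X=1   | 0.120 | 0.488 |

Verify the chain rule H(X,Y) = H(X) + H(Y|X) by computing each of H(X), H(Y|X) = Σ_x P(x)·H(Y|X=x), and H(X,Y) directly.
H(X) = 0.9661 bits, H(Y|X) = 0.7159 bits, H(X,Y) = 1.6820 bits

Marginal of X (row sums):
  P(X=0) = 0.077 + 0.315 = 0.392
  P(X=1) = 0.120 + 0.488 = 0.608
H(X) = -[0.392·log₂(0.392) + 0.608·log₂(0.608)]
  = 0.5296 + 0.4365 = 0.9661 bits

H(Y|X) = Σ_x P(x)·H(Y|X=x):
  X=0: P(X=0) = 0.392, P(Y|X=0) = (11/56, 45/56) → H(Y|X=0) = 0.7147
  X=1: P(X=1) = 0.608, P(Y|X=1) = (15/76, 61/76) → H(Y|X=1) = 0.7166
H(Y|X) = 0.392·0.7147 + 0.608·0.7166 = 0.7159 bits

H(X,Y) = -Σ_{x,y} P(x,y) log₂ P(x,y). Per-cell terms -P(x,y)·log₂P(x,y):
  X=0: 0.2848, 0.5250
  X=1: 0.3671, 0.5051
Sum of the 4 terms: H(X,Y) = 1.6820 bits

Chain rule check:
  H(X) + H(Y|X) = 0.9661 + 0.7159 = 1.6820 bits
  H(X,Y) = 1.6820 bits
✓ Chain rule verified.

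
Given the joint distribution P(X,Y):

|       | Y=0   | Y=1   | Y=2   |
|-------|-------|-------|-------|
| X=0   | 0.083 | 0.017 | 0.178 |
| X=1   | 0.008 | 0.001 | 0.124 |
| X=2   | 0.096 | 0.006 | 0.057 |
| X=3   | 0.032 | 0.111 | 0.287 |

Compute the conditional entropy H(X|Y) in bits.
1.6354 bits

H(X|Y) = H(X,Y) - H(Y)

H(X,Y) = -Σ_{x,y} P(x,y) log₂ P(x,y). Per-cell terms -P(x,y)·log₂P(x,y):
  X=0: 0.29803, 0.09993, 0.44323
  X=1: 0.05573, 0.00997, 0.37344
  X=2: 0.32456, 0.04428, 0.23557
  X=3: 0.15891, 0.35202, 0.51685
Sum of the 12 terms: H(X,Y) = 2.9125 bits

Marginal of Y (column sums):
  P(Y=0) = 0.083 + 0.008 + 0.096 + 0.032 = 0.219
  P(Y=1) = 0.017 + 0.001 + 0.006 + 0.111 = 0.135
  P(Y=2) = 0.178 + 0.124 + 0.057 + 0.287 = 0.646
H(Y) = -[0.219·log₂(0.219) + 0.135·log₂(0.135) + 0.646·log₂(0.646)]
  = 0.47983 + 0.39001 + 0.40723 = 1.2771 bits

H(X|Y) = H(X,Y) - H(Y) = 2.9125 - 1.2771 = 1.6354 bits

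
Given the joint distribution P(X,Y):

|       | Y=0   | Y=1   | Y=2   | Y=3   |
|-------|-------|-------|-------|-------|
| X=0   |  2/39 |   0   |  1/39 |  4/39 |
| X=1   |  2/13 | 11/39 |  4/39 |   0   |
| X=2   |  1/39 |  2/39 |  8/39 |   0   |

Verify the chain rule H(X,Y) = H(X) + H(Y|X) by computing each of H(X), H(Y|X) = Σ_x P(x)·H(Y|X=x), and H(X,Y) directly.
H(X) = 1.4407 bits, H(Y|X) = 1.3431 bits, H(X,Y) = 2.7838 bits

Marginal of X (row sums):
  P(X=0) = 2/39 + 0 + 1/39 + 4/39 = 7/39
  P(X=1) = 2/13 + 11/39 + 4/39 + 0 = 7/13
  P(X=2) = 1/39 + 2/39 + 8/39 + 0 = 11/39
H(X) = -[(7/39)·log₂(7/39) + (7/13)·log₂(7/13) + (11/39)·log₂(11/39)]
  = 0.444778 + 0.480892 + 0.515017 = 1.4407 bits

H(Y|X) = Σ_x P(x)·H(Y|X=x):
  X=0: P(X=0) = 7/39, P(Y|X=0) = (2/7, 0, 1/7, 4/7) → H(Y|X=0) = 1.378783
  X=1: P(X=1) = 7/13, P(Y|X=1) = (2/7, 11/21, 4/21, 0) → H(Y|X=1) = 1.460721
  X=2: P(X=2) = 11/39, P(Y|X=2) = (1/11, 2/11, 8/11, 0) → H(Y|X=2) = 1.095795
H(Y|X) = (7/39)·1.378783 + (7/13)·1.460721 + (11/39)·1.095795 = 1.3431 bits

H(X,Y) = -Σ_{x,y} P(x,y) log₂ P(x,y). Per-cell terms -P(x,y)·log₂P(x,y):
  X=0: 0.219764, 0.000000, 0.135523, 0.336964
  X=1: 0.415452, 0.515017, 0.336964, 0.000000
  X=2: 0.135523, 0.219764, 0.468800, 0.000000
  (cells with P = 0 contribute 0)
Sum of the 12 terms: H(X,Y) = 2.7838 bits

Chain rule check:
  H(X) + H(Y|X) = 1.4407 + 1.3431 = 2.7838 bits
  H(X,Y) = 2.7838 bits
✓ Chain rule verified.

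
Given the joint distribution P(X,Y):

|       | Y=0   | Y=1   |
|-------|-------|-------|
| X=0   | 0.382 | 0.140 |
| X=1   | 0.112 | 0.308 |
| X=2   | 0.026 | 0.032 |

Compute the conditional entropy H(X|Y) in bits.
1.1015 bits

H(X|Y) = H(X,Y) - H(Y)

H(X,Y) = -Σ_{x,y} P(x,y) log₂ P(x,y). Per-cell terms -P(x,y)·log₂P(x,y):
  X=0: 0.530352, 0.397110
  X=1: 0.353744, 0.523291
  X=2: 0.136899, 0.158905
Sum of the 6 terms: H(X,Y) = 2.100301 bits

Marginal of Y (column sums):
  P(Y=0) = 0.382 + 0.112 + 0.026 = 0.520
  P(Y=1) = 0.140 + 0.308 + 0.032 = 0.480
H(Y) = -[0.520·log₂(0.520) + 0.480·log₂(0.480)]
  = 0.490577 + 0.508269 = 0.998846 bits

H(X|Y) = H(X,Y) - H(Y) = 2.100301 - 0.998846 = 1.1015 bits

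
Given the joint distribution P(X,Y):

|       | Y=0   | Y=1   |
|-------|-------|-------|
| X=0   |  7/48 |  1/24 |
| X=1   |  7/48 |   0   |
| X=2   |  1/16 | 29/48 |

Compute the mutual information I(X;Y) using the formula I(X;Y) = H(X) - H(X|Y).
0.4952 bits

I(X;Y) = H(X) - H(X|Y)

Marginal of X (row sums):
  P(X=0) = 7/48 + 1/24 = 3/16
  P(X=1) = 7/48 + 0 = 7/48
  P(X=2) = 1/16 + 29/48 = 2/3
H(X) = -[(3/16)·log₂(3/16) + (7/48)·log₂(7/48) + (2/3)·log₂(2/3)]
  = 0.45282 + 0.40507 + 0.38998 = 1.2479 bits

Marginal of Y (column sums):
  P(Y=0) = 7/48 + 7/48 + 1/16 = 17/48
  P(Y=1) = 1/24 + 0 + 29/48 = 31/48
H(X|Y) = Σ_y P(y)·H(X|Y=y):
  Y=0: P(Y=0) = 17/48, P(X|Y=0) = (7/17, 7/17, 3/17) → H(X|Y=0) = 1.49582
  Y=1: P(Y=1) = 31/48, P(X|Y=1) = (2/31, 0, 29/31) → H(X|Y=1) = 0.34512
H(X|Y) = (17/48)·1.49582 + (31/48)·0.34512 = 0.7527 bits

I(X;Y) = H(X) - H(X|Y) = 1.2479 - 0.7527 = 0.4952 bits

Cross-check via I(X;Y) = H(X) + H(Y) - H(X,Y): computing H(Y) from the column sums and H(X,Y) from the 6 cells in the same way gives H(Y) = 0.9377 bits and H(X,Y) = 1.6904 bits, so
I(X;Y) = 1.2479 + 0.9377 - 1.6904 = 0.4952 bits ✓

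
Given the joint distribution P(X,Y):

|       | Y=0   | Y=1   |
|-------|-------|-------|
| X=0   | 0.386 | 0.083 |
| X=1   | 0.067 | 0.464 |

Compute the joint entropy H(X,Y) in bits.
1.6034 bits

H(X,Y) = -Σ_{x,y} P(x,y) log₂ P(x,y). Per-cell terms -P(x,y)·log₂P(x,y):
  X=0: 0.5301, 0.2980
  X=1: 0.2613, 0.5140
Sum of the 4 terms: H(X,Y) = 1.6034 bits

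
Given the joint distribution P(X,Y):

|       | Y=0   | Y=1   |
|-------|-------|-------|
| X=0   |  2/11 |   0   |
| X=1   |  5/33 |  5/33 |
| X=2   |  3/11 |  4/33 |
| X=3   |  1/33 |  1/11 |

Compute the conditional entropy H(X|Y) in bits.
1.6741 bits

H(X|Y) = H(X,Y) - H(Y)

H(X,Y) = -Σ_{x,y} P(x,y) log₂ P(x,y). Per-cell terms -P(x,y)·log₂P(x,y):
  X=0: 0.447169, 0.000000
  X=1: 0.412495, 0.412495
  X=2: 0.511219, 0.369017
  X=3: 0.152860, 0.314494
  (cells with P = 0 contribute 0)
Sum of the 8 terms: H(X,Y) = 2.61975 bits

Marginal of Y (column sums):
  P(Y=0) = 2/11 + 5/33 + 3/11 + 1/33 = 7/11
  P(Y=1) = 0 + 5/33 + 4/33 + 1/11 = 4/11
H(Y) = -[(7/11)·log₂(7/11) + (4/11)·log₂(4/11)]
  = 0.414958 + 0.530702 = 0.94566 bits

H(X|Y) = H(X,Y) - H(Y) = 2.61975 - 0.94566 = 1.6741 bits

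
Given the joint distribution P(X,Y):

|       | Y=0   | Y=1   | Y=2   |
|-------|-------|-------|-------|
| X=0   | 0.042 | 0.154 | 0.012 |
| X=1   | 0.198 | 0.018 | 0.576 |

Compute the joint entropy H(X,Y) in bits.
1.7097 bits

H(X,Y) = -Σ_{x,y} P(x,y) log₂ P(x,y). Per-cell terms -P(x,y)·log₂P(x,y):
  X=0: 0.19209, 0.41565, 0.07657
  X=1: 0.46261, 0.10433, 0.45841
Sum of the 6 terms: H(X,Y) = 1.7097 bits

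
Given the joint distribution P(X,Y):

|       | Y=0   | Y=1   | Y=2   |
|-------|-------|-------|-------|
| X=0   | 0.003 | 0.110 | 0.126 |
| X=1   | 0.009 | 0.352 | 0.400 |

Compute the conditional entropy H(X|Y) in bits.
0.7934 bits

H(X|Y) = H(X,Y) - H(Y)

H(X,Y) = -Σ_{x,y} P(x,y) log₂ P(x,y). Per-cell terms -P(x,y)·log₂P(x,y):
  X=0: 0.0251, 0.3503, 0.3766
  X=1: 0.0612, 0.5302, 0.5288
Sum of the 6 terms: H(X,Y) = 1.8722 bits

Marginal of Y (column sums):
  P(Y=0) = 0.003 + 0.009 = 0.012
  P(Y=1) = 0.110 + 0.352 = 0.462
  P(Y=2) = 0.126 + 0.400 = 0.526
H(Y) = -[0.012·log₂(0.012) + 0.462·log₂(0.462) + 0.526·log₂(0.526)]
  = 0.0766 + 0.5147 + 0.4875 = 1.0788 bits

H(X|Y) = H(X,Y) - H(Y) = 1.8722 - 1.0788 = 0.7934 bits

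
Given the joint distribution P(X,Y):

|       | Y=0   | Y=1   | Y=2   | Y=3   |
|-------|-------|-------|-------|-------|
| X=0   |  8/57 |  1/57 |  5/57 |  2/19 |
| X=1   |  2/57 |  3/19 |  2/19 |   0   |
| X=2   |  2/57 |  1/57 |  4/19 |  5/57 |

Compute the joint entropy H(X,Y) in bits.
3.1349 bits

H(X,Y) = -Σ_{x,y} P(x,y) log₂ P(x,y). Per-cell terms -P(x,y)·log₂P(x,y):
  X=0: 0.3976, 0.1023, 0.3080, 0.3419
  X=1: 0.1696, 0.4205, 0.3419, 0.0000
  X=2: 0.1696, 0.1023, 0.4732, 0.3080
  (cells with P = 0 contribute 0)
Sum of the 12 terms: H(X,Y) = 3.1349 bits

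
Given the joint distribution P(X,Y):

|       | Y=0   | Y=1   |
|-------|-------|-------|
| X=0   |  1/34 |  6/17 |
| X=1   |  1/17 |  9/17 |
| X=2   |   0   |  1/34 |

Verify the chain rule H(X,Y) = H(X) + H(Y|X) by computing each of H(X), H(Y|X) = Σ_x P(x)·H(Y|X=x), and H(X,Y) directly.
H(X) = 1.1303 bits, H(Y|X) = 0.4255 bits, H(X,Y) = 1.5558 bits

Marginal of X (row sums):
  P(X=0) = 1/34 + 6/17 = 13/34
  P(X=1) = 1/17 + 9/17 = 10/17
  P(X=2) = 0 + 1/34 = 1/34
H(X) = -[(13/34)·log₂(13/34) + (10/17)·log₂(10/17) + (1/34)·log₂(1/34)]
  = 0.5303324 + 0.4503146 + 0.1496313 = 1.1303 bits

H(Y|X) = Σ_x P(x)·H(Y|X=x):
  X=0: P(X=0) = 13/34, P(Y|X=0) = (1/13, 12/13) → H(Y|X=0) = 0.3912436
  X=1: P(X=1) = 10/17, P(Y|X=1) = (1/10, 9/10) → H(Y|X=1) = 0.4689956
  X=2: P(X=2) = 1/34, P(Y|X=2) = (0, 1) → H(Y|X=2) = 0.0000000
H(Y|X) = (13/34)·0.3912436 + (10/17)·0.4689956 + (1/34)·0.0000000 = 0.4255 bits

H(X,Y) = -Σ_{x,y} P(x,y) log₂ P(x,y). Per-cell terms -P(x,y)·log₂P(x,y):
  X=0: 0.1496313, 0.5302942
  X=1: 0.2404390, 0.4857553
  X=2: 0.0000000, 0.1496313
  (cells with P = 0 contribute 0)
Sum of the 6 terms: H(X,Y) = 1.5558 bits

Chain rule check:
  H(X) + H(Y|X) = 1.1303 + 0.4255 = 1.5558 bits
  H(X,Y) = 1.5558 bits
✓ Chain rule verified.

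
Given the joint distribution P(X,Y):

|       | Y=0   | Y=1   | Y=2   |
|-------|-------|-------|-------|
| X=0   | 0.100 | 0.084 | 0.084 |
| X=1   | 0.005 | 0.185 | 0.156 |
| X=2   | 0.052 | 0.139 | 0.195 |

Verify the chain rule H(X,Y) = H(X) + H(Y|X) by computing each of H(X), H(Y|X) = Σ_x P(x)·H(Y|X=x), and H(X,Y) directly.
H(X) = 1.5690 bits, H(Y|X) = 1.3477 bits, H(X,Y) = 2.9167 bits

Marginal of X (row sums):
  P(X=0) = 0.100 + 0.084 + 0.084 = 0.268
  P(X=1) = 0.005 + 0.185 + 0.156 = 0.346
  P(X=2) = 0.052 + 0.139 + 0.195 = 0.386
H(X) = -[0.268·log₂(0.268) + 0.346·log₂(0.346) + 0.386·log₂(0.386)]
  = 0.5091 + 0.5298 + 0.5301 = 1.5690 bits

H(Y|X) = Σ_x P(x)·H(Y|X=x):
  X=0: P(X=0) = 0.268, P(Y|X=0) = (25/67, 21/67, 21/67) → H(Y|X=0) = 1.5799
  X=1: P(X=1) = 0.346, P(Y|X=1) = (5/346, 185/346, 78/173) → H(Y|X=1) = 1.0894
  X=2: P(X=2) = 0.386, P(Y|X=2) = (26/193, 139/386, 195/386) → H(Y|X=2) = 1.4179
H(Y|X) = 0.268·1.5799 + 0.346·1.0894 + 0.386·1.4179 = 1.3477 bits

H(X,Y) = -Σ_{x,y} P(x,y) log₂ P(x,y). Per-cell terms -P(x,y)·log₂P(x,y):
  X=0: 0.3322, 0.3002, 0.3002
  X=1: 0.0382, 0.4504, 0.4181
  X=2: 0.2218, 0.3957, 0.4599
Sum of the 9 terms: H(X,Y) = 2.9167 bits

Chain rule check:
  H(X) + H(Y|X) = 1.5690 + 1.3477 = 2.9167 bits
  H(X,Y) = 2.9167 bits
✓ Chain rule verified.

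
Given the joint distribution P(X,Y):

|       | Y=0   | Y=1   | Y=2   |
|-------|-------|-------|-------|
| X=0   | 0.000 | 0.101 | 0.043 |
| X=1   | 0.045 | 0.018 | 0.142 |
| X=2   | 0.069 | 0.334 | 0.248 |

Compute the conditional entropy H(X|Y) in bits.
1.1307 bits

H(X|Y) = H(X,Y) - H(Y)

H(X,Y) = -Σ_{x,y} P(x,y) log₂ P(x,y). Per-cell terms -P(x,y)·log₂P(x,y):
  X=0: 0.00000, 0.33406, 0.19520
  X=1: 0.20133, 0.10433, 0.39988
  X=2: 0.26615, 0.52841, 0.49887
  (cells with P = 0 contribute 0)
Sum of the 9 terms: H(X,Y) = 2.5282 bits

Marginal of Y (column sums):
  P(Y=0) = 0.000 + 0.045 + 0.069 = 0.114
  P(Y=1) = 0.101 + 0.018 + 0.334 = 0.453
  P(Y=2) = 0.043 + 0.142 + 0.248 = 0.433
H(Y) = -[0.114·log₂(0.114) + 0.453·log₂(0.453) + 0.433·log₂(0.433)]
  = 0.35715 + 0.51751 + 0.52287 = 1.3975 bits

H(X|Y) = H(X,Y) - H(Y) = 2.5282 - 1.3975 = 1.1307 bits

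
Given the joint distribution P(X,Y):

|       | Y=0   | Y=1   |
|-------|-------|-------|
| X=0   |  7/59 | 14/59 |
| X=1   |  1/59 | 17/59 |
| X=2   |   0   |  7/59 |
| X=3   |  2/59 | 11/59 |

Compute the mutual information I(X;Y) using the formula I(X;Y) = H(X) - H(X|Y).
0.0988 bits

I(X;Y) = H(X) - H(X|Y)

Marginal of X (row sums):
  P(X=0) = 7/59 + 14/59 = 21/59
  P(X=1) = 1/59 + 17/59 = 18/59
  P(X=2) = 0 + 7/59 = 7/59
  P(X=3) = 2/59 + 11/59 = 13/59
H(X) = -[(21/59)·log₂(21/59) + (18/59)·log₂(18/59) + (7/59)·log₂(7/59) + (13/59)·log₂(13/59)]
  = 0.5305 + 0.5225 + 0.3649 + 0.4808 = 1.8987 bits

Marginal of Y (column sums):
  P(Y=0) = 7/59 + 1/59 + 0 + 2/59 = 10/59
  P(Y=1) = 14/59 + 17/59 + 7/59 + 11/59 = 49/59
H(X|Y) = Σ_y P(y)·H(X|Y=y):
  Y=0: P(Y=0) = 10/59, P(X|Y=0) = (7/10, 1/10, 0, 1/5) → H(X|Y=0) = 1.1568
  Y=1: P(Y=1) = 49/59, P(X|Y=1) = (2/7, 17/49, 1/7, 11/49) → H(X|Y=1) = 1.9311
H(X|Y) = (10/59)·1.1568 + (49/59)·1.9311 = 1.7999 bits

I(X;Y) = H(X) - H(X|Y) = 1.8987 - 1.7999 = 0.0988 bits

Cross-check via I(X;Y) = H(X) + H(Y) - H(X,Y): computing H(Y) from the column sums and H(X,Y) from the 8 cells in the same way gives H(Y) = 0.6565 bits and H(X,Y) = 2.4564 bits, so
I(X;Y) = 1.8987 + 0.6565 - 2.4564 = 0.0988 bits ✓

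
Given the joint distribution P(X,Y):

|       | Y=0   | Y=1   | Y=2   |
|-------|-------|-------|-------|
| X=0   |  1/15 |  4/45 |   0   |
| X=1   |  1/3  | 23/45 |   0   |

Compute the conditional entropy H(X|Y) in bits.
0.6231 bits

H(X|Y) = H(X,Y) - H(Y)

H(X,Y) = -Σ_{x,y} P(x,y) log₂ P(x,y). Per-cell terms -P(x,y)·log₂P(x,y):
  X=0: 0.2605, 0.3104, 0.0000
  X=1: 0.5283, 0.4949, 0.0000
  (cells with P = 0 contribute 0)
Sum of the 6 terms: H(X,Y) = 1.5941 bits

Marginal of Y (column sums):
  P(Y=0) = 1/15 + 1/3 = 2/5
  P(Y=1) = 4/45 + 23/45 = 3/5
  P(Y=2) = 0 + 0 = 0
H(Y) = -[(2/5)·log₂(2/5) + (3/5)·log₂(3/5)]   (outcomes with P = 0 contribute 0)
  = 0.5288 + 0.4422 = 0.9710 bits

H(X|Y) = H(X,Y) - H(Y) = 1.5941 - 0.9710 = 0.6231 bits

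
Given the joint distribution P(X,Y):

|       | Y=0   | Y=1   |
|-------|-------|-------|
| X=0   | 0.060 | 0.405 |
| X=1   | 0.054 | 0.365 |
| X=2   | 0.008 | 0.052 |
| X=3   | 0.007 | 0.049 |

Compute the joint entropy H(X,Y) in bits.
2.0706 bits

H(X,Y) = -Σ_{x,y} P(x,y) log₂ P(x,y). Per-cell terms -P(x,y)·log₂P(x,y):
  X=0: 0.24353, 0.52812
  X=1: 0.22739, 0.53072
  X=2: 0.05573, 0.22180
  X=3: 0.05011, 0.21320
Sum of the 8 terms: H(X,Y) = 2.0706 bits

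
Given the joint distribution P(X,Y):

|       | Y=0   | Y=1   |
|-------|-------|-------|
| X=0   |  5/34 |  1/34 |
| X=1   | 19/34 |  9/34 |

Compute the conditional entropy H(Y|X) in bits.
0.8608 bits

H(Y|X) = H(X,Y) - H(X)

H(X,Y) = -Σ_{x,y} P(x,y) log₂ P(x,y). Per-cell terms -P(x,y)·log₂P(x,y):
  X=0: 0.4067, 0.1496
  X=1: 0.4692, 0.5076
Sum of the 4 terms: H(X,Y) = 1.5331 bits

Marginal of X (row sums):
  P(X=0) = 5/34 + 1/34 = 3/17
  P(X=1) = 19/34 + 9/34 = 14/17
H(X) = -[(3/17)·log₂(3/17) + (14/17)·log₂(14/17)]
  = 0.4416 + 0.2307 = 0.6723 bits

H(Y|X) = H(X,Y) - H(X) = 1.5331 - 0.6723 = 0.8608 bits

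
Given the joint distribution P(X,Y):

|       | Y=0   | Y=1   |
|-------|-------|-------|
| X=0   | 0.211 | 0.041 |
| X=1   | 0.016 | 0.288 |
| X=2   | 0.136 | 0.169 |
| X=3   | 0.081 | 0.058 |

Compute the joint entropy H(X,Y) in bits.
2.6321 bits

H(X,Y) = -Σ_{x,y} P(x,y) log₂ P(x,y). Per-cell terms -P(x,y)·log₂P(x,y):
  X=0: 0.47363, 0.18894
  X=1: 0.09545, 0.51721
  X=2: 0.39145, 0.43347
  X=3: 0.29370, 0.23825
Sum of the 8 terms: H(X,Y) = 2.6321 bits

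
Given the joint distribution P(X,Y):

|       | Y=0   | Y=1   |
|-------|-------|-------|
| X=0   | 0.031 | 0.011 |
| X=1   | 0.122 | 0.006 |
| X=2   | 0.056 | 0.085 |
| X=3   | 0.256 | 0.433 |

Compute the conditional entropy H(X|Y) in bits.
1.2063 bits

H(X|Y) = H(X,Y) - H(Y)

H(X,Y) = -Σ_{x,y} P(x,y) log₂ P(x,y). Per-cell terms -P(x,y)·log₂P(x,y):
  X=0: 0.15536, 0.07157
  X=1: 0.37028, 0.04428
  X=2: 0.23287, 0.30229
  X=3: 0.50324, 0.52287
Sum of the 8 terms: H(X,Y) = 2.2028 bits

Marginal of Y (column sums):
  P(Y=0) = 0.031 + 0.122 + 0.056 + 0.256 = 0.465
  P(Y=1) = 0.011 + 0.006 + 0.085 + 0.433 = 0.535
H(Y) = -[0.465·log₂(0.465) + 0.535·log₂(0.535)]
  = 0.51368 + 0.48278 = 0.9965 bits

H(X|Y) = H(X,Y) - H(Y) = 2.2028 - 0.9965 = 1.2063 bits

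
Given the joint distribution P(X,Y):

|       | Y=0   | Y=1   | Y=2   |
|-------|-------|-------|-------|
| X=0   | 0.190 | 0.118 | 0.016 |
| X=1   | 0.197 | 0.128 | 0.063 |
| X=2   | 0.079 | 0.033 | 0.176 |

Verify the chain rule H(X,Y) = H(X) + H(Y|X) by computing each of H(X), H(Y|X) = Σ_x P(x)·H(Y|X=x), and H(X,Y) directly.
H(X) = 1.5740 bits, H(Y|X) = 1.3260 bits, H(X,Y) = 2.8999 bits

Marginal of X (row sums):
  P(X=0) = 0.190 + 0.118 + 0.016 = 0.324
  P(X=1) = 0.197 + 0.128 + 0.063 = 0.388
  P(X=2) = 0.079 + 0.033 + 0.176 = 0.288
H(X) = -[0.324·log₂(0.324) + 0.388·log₂(0.388) + 0.288·log₂(0.288)]
  = 0.52680 + 0.52996 + 0.51721 = 1.5740 bits

H(Y|X) = Σ_x P(x)·H(Y|X=x):
  X=0: P(X=0) = 0.324, P(Y|X=0) = (95/162, 59/162, 4/81) → H(Y|X=0) = 1.19656
  X=1: P(X=1) = 0.388, P(Y|X=1) = (197/388, 32/97, 63/388) → H(Y|X=1) = 1.45014
  X=2: P(X=2) = 0.288, P(Y|X=2) = (79/288, 11/96, 11/18) → H(Y|X=2) = 1.30422
H(Y|X) = 0.324·1.19656 + 0.388·1.45014 + 0.288·1.30422 = 1.3260 bits

H(X,Y) = -Σ_{x,y} P(x,y) log₂ P(x,y). Per-cell terms -P(x,y)·log₂P(x,y):
  X=0: 0.45523, 0.36381, 0.09545
  X=1: 0.46172, 0.37962, 0.25128
  X=2: 0.28930, 0.16241, 0.44112
Sum of the 9 terms: H(X,Y) = 2.8999 bits

Chain rule check:
  H(X) + H(Y|X) = 1.5740 + 1.3260 = 2.9000 bits
  H(X,Y) = 2.8999 bits
✓ Chain rule verified (Δ = 0.0001 is 4-dp rounding noise: each of the three values was rounded independently).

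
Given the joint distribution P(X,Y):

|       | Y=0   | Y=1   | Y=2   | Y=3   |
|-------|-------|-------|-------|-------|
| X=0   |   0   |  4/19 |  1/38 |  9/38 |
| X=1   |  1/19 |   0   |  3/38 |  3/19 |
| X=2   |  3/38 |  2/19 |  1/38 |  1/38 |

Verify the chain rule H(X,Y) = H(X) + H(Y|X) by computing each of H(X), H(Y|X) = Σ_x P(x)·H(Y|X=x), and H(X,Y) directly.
H(X) = 1.5205 bits, H(Y|X) = 1.4235 bits, H(X,Y) = 2.9440 bits

Marginal of X (row sums):
  P(X=0) = 0 + 4/19 + 1/38 + 9/38 = 9/19
  P(X=1) = 1/19 + 0 + 3/38 + 3/19 = 11/38
  P(X=2) = 3/38 + 2/19 + 1/38 + 1/38 = 9/38
H(X) = -[(9/19)·log₂(9/19) + (11/38)·log₂(11/38) + (9/38)·log₂(9/38)]
  = 0.51063 + 0.51772 + 0.49216 = 1.5205 bits

H(Y|X) = Σ_x P(x)·H(Y|X=x):
  X=0: P(X=0) = 9/19, P(Y|X=0) = (0, 4/9, 1/18, 1/2) → H(Y|X=0) = 1.25163
  X=1: P(X=1) = 11/38, P(Y|X=1) = (2/11, 0, 3/11, 6/11) → H(Y|X=1) = 1.43537
  X=2: P(X=2) = 9/38, P(Y|X=2) = (1/3, 4/9, 1/9, 1/9) → H(Y|X=2) = 1.75272
H(Y|X) = (9/19)·1.25163 + (11/38)·1.43537 + (9/38)·1.75272 = 1.4235 bits

H(X,Y) = -Σ_{x,y} P(x,y) log₂ P(x,y). Per-cell terms -P(x,y)·log₂P(x,y):
  X=0: 0.00000, 0.47325, 0.13810, 0.49216
  X=1: 0.22358, 0.00000, 0.28918, 0.42047
  X=2: 0.28918, 0.34189, 0.13810, 0.13810
  (cells with P = 0 contribute 0)
Sum of the 12 terms: H(X,Y) = 2.9440 bits

Chain rule check:
  H(X) + H(Y|X) = 1.5205 + 1.4235 = 2.9440 bits
  H(X,Y) = 2.9440 bits
✓ Chain rule verified.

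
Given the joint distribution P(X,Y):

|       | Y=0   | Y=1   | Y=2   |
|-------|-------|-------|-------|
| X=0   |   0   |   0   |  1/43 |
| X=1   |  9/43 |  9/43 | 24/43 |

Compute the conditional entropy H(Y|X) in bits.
1.3809 bits

H(Y|X) = H(X,Y) - H(X)

H(X,Y) = -Σ_{x,y} P(x,y) log₂ P(x,y). Per-cell terms -P(x,y)·log₂P(x,y):
  X=0: 0.00000, 0.00000, 0.12619
  X=1: 0.47226, 0.47226, 0.46956
  (cells with P = 0 contribute 0)
Sum of the 6 terms: H(X,Y) = 1.54027 bits

Marginal of X (row sums):
  P(X=0) = 0 + 0 + 1/43 = 1/43
  P(X=1) = 9/43 + 9/43 + 24/43 = 42/43
H(X) = -[(1/43)·log₂(1/43) + (42/43)·log₂(42/43)]
  = 0.12619 + 0.03316 = 0.15935 bits

H(Y|X) = H(X,Y) - H(X) = 1.54027 - 0.15935 = 1.3809 bits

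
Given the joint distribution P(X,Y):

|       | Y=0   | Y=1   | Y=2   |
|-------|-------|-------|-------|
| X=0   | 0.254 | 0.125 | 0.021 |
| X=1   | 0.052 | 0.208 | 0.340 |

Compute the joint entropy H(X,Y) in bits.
2.2164 bits

H(X,Y) = -Σ_{x,y} P(x,y) log₂ P(x,y). Per-cell terms -P(x,y)·log₂P(x,y):
  X=0: 0.5022, 0.3750, 0.1170
  X=1: 0.2218, 0.4712, 0.5292
Sum of the 6 terms: H(X,Y) = 2.2164 bits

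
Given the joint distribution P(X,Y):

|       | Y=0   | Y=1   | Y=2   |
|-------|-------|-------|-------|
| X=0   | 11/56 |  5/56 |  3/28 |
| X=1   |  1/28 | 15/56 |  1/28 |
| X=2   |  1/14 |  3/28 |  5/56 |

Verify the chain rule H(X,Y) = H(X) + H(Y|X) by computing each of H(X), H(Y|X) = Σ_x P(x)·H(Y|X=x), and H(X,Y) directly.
H(X) = 1.5677 bits, H(Y|X) = 1.3308 bits, H(X,Y) = 2.8985 bits

Marginal of X (row sums):
  P(X=0) = 11/56 + 5/56 + 3/28 = 11/28
  P(X=1) = 1/28 + 15/56 + 1/28 = 19/56
  P(X=2) = 1/14 + 3/28 + 5/56 = 15/56
H(X) = -[(11/28)·log₂(11/28) + (19/56)·log₂(19/56) + (15/56)·log₂(15/56)]
  = 0.52954 + 0.52909 + 0.50905 = 1.5677 bits

H(Y|X) = Σ_x P(x)·H(Y|X=x):
  X=0: P(X=0) = 11/28, P(Y|X=0) = (1/2, 5/22, 3/11) → H(Y|X=0) = 1.49702
  X=1: P(X=1) = 19/56, P(Y|X=1) = (2/19, 15/19, 2/19) → H(Y|X=1) = 0.95301
  X=2: P(X=2) = 15/56, P(Y|X=2) = (4/15, 2/5, 1/3) → H(Y|X=2) = 1.56560
H(Y|X) = (11/28)·1.49702 + (19/56)·0.95301 + (15/56)·1.56560 = 1.3308 bits

H(X,Y) = -Σ_{x,y} P(x,y) log₂ P(x,y). Per-cell terms -P(x,y)·log₂P(x,y):
  X=0: 0.46120, 0.31120, 0.34526
  X=1: 0.17169, 0.50905, 0.17169
  X=2: 0.27195, 0.34526, 0.31120
Sum of the 9 terms: H(X,Y) = 2.8985 bits

Chain rule check:
  H(X) + H(Y|X) = 1.5677 + 1.3308 = 2.8985 bits
  H(X,Y) = 2.8985 bits
✓ Chain rule verified.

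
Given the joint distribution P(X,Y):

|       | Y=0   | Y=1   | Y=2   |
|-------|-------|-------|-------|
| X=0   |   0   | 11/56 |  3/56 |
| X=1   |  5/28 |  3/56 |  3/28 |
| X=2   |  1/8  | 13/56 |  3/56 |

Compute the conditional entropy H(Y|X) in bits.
1.2366 bits

H(Y|X) = H(X,Y) - H(X)

H(X,Y) = -Σ_{x,y} P(x,y) log₂ P(x,y). Per-cell terms -P(x,y)·log₂P(x,y):
  X=0: 0.0000, 0.4612, 0.2262
  X=1: 0.4438, 0.2262, 0.3453
  X=2: 0.3750, 0.4891, 0.2262
  (cells with P = 0 contribute 0)
Sum of the 9 terms: H(X,Y) = 2.7930 bits

Marginal of X (row sums):
  P(X=0) = 0 + 11/56 + 3/56 = 1/4
  P(X=1) = 5/28 + 3/56 + 3/28 = 19/56
  P(X=2) = 1/8 + 13/56 + 3/56 = 23/56
H(X) = -[(1/4)·log₂(1/4) + (19/56)·log₂(19/56) + (23/56)·log₂(23/56)]
  = 0.5000 + 0.5291 + 0.5273 = 1.5564 bits

H(Y|X) = H(X,Y) - H(X) = 2.7930 - 1.5564 = 1.2366 bits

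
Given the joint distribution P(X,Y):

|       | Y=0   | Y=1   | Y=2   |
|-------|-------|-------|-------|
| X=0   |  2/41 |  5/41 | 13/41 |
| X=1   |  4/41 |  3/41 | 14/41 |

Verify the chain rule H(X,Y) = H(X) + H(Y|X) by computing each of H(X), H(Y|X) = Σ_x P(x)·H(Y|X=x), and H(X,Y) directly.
H(X) = 0.9996 bits, H(Y|X) = 1.2416 bits, H(X,Y) = 2.2411 bits

Marginal of X (row sums):
  P(X=0) = 2/41 + 5/41 + 13/41 = 20/41
  P(X=1) = 4/41 + 3/41 + 14/41 = 21/41
H(X) = -[(20/41)·log₂(20/41) + (21/41)·log₂(21/41)]
  = 0.5052 + 0.4944 = 0.9996 bits

H(Y|X) = Σ_x P(x)·H(Y|X=x):
  X=0: P(X=0) = 20/41, P(Y|X=0) = (1/10, 1/4, 13/20) → H(Y|X=0) = 1.2362
  X=1: P(X=1) = 21/41, P(Y|X=1) = (4/21, 1/7, 2/3) → H(Y|X=1) = 1.2467
H(Y|X) = (20/41)·1.2362 + (21/41)·1.2467 = 1.2416 bits

H(X,Y) = -Σ_{x,y} P(x,y) log₂ P(x,y). Per-cell terms -P(x,y)·log₂P(x,y):
  X=0: 0.2126, 0.3702, 0.5254
  X=1: 0.3276, 0.2760, 0.5293
Sum of the 6 terms: H(X,Y) = 2.2411 bits

Chain rule check:
  H(X) + H(Y|X) = 0.9996 + 1.2416 = 2.2412 bits
  H(X,Y) = 2.2411 bits
✓ Chain rule verified (Δ = 0.0001 is 4-dp rounding noise: each of the three values was rounded independently).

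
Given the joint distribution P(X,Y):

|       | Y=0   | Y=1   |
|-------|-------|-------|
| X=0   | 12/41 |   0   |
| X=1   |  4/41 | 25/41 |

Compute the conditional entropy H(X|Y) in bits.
0.3166 bits

H(X|Y) = H(X,Y) - H(Y)

H(X,Y) = -Σ_{x,y} P(x,y) log₂ P(x,y). Per-cell terms -P(x,y)·log₂P(x,y):
  X=0: 0.5188, 0.0000
  X=1: 0.3276, 0.4352
  (cells with P = 0 contribute 0)
Sum of the 4 terms: H(X,Y) = 1.2816 bits

Marginal of Y (column sums):
  P(Y=0) = 12/41 + 4/41 = 16/41
  P(Y=1) = 0 + 25/41 = 25/41
H(Y) = -[(16/41)·log₂(16/41) + (25/41)·log₂(25/41)]
  = 0.5298 + 0.4352 = 0.9650 bits

H(X|Y) = H(X,Y) - H(Y) = 1.2816 - 0.9650 = 0.3166 bits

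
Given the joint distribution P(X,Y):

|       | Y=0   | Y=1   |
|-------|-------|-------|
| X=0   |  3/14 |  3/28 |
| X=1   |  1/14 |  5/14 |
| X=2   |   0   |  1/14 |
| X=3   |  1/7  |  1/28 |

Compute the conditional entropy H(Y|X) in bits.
0.7027 bits

H(Y|X) = H(X,Y) - H(X)

H(X,Y) = -Σ_{x,y} P(x,y) log₂ P(x,y). Per-cell terms -P(x,y)·log₂P(x,y):
  X=0: 0.47623, 0.34526
  X=1: 0.27195, 0.53051
  X=2: 0.00000, 0.27195
  X=3: 0.40105, 0.17169
  (cells with P = 0 contribute 0)
Sum of the 8 terms: H(X,Y) = 2.46864 bits

Marginal of X (row sums):
  P(X=0) = 3/14 + 3/28 = 9/28
  P(X=1) = 1/14 + 5/14 = 3/7
  P(X=2) = 0 + 1/14 = 1/14
  P(X=3) = 1/7 + 1/28 = 5/28
H(X) = -[(9/28)·log₂(9/28) + (3/7)·log₂(3/7) + (1/14)·log₂(1/14) + (5/28)·log₂(5/28)]
  = 0.52632 + 0.52388 + 0.27195 + 0.44383 = 1.76598 bits

H(Y|X) = H(X,Y) - H(X) = 2.46864 - 1.76598 = 0.7027 bits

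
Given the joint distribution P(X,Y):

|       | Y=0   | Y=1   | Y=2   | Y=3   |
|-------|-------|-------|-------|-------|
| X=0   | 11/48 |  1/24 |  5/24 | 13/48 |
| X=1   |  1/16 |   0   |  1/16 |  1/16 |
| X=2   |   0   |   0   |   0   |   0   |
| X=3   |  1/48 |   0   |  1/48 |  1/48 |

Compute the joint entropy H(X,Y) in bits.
2.7591 bits

H(X,Y) = -Σ_{x,y} P(x,y) log₂ P(x,y). Per-cell terms -P(x,y)·log₂P(x,y):
  X=0: 0.487101, 0.191040, 0.471466, 0.510392
  X=1: 0.250000, 0.000000, 0.250000, 0.250000
  X=2: 0.000000, 0.000000, 0.000000, 0.000000
  X=3: 0.116353, 0.000000, 0.116353, 0.116353
  (cells with P = 0 contribute 0)
Sum of the 16 terms: H(X,Y) = 2.7591 bits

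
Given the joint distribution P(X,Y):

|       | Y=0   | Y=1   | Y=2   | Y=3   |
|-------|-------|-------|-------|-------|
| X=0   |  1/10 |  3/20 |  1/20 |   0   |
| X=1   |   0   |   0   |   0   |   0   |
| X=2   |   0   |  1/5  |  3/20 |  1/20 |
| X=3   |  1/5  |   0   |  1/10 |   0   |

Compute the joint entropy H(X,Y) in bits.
2.8464 bits

H(X,Y) = -Σ_{x,y} P(x,y) log₂ P(x,y). Per-cell terms -P(x,y)·log₂P(x,y):
  X=0: 0.3322, 0.4105, 0.2161, 0.0000
  X=1: 0.0000, 0.0000, 0.0000, 0.0000
  X=2: 0.0000, 0.4644, 0.4105, 0.2161
  X=3: 0.4644, 0.0000, 0.3322, 0.0000
  (cells with P = 0 contribute 0)
Sum of the 16 terms: H(X,Y) = 2.8464 bits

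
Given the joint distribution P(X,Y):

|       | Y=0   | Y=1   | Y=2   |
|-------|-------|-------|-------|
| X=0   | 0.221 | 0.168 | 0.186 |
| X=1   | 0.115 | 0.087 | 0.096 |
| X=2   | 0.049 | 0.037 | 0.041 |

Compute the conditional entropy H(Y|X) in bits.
1.5754 bits

H(Y|X) = H(X,Y) - H(X)

H(X,Y) = -Σ_{x,y} P(x,y) log₂ P(x,y). Per-cell terms -P(x,y)·log₂P(x,y):
  X=0: 0.48131, 0.43234, 0.45135
  X=1: 0.35883, 0.30649, 0.32456
  X=2: 0.21320, 0.17598, 0.18894
Sum of the 9 terms: H(X,Y) = 2.9330 bits

Marginal of X (row sums):
  P(X=0) = 0.221 + 0.168 + 0.186 = 0.575
  P(X=1) = 0.115 + 0.087 + 0.096 = 0.298
  P(X=2) = 0.049 + 0.037 + 0.041 = 0.127
H(X) = -[0.575·log₂(0.575) + 0.298·log₂(0.298) + 0.127·log₂(0.127)]
  = 0.45906 + 0.52049 + 0.37809 = 1.3576 bits

H(Y|X) = H(X,Y) - H(X) = 2.9330 - 1.3576 = 1.5754 bits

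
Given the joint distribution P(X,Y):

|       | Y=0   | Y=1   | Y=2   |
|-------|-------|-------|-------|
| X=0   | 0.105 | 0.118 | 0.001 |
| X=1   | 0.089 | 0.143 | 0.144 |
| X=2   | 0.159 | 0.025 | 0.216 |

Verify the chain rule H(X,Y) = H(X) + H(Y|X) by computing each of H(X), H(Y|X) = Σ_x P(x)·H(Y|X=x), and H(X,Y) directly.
H(X) = 1.5429 bits, H(Y|X) = 1.3192 bits, H(X,Y) = 2.8621 bits

Marginal of X (row sums):
  P(X=0) = 0.105 + 0.118 + 0.001 = 0.224
  P(X=1) = 0.089 + 0.143 + 0.144 = 0.376
  P(X=2) = 0.159 + 0.025 + 0.216 = 0.400
H(X) = -[0.224·log₂(0.224) + 0.376·log₂(0.376) + 0.400·log₂(0.400)]
  = 0.48349 + 0.53061 + 0.52877 = 1.5429 bits

H(Y|X) = Σ_x P(x)·H(Y|X=x):
  X=0: P(X=0) = 0.224, P(Y|X=0) = (15/32, 59/112, 1/224) → H(Y|X=0) = 1.03437
  X=1: P(X=1) = 0.376, P(Y|X=1) = (89/376, 143/376, 18/47) → H(Y|X=1) = 1.55280
  X=2: P(X=2) = 0.400, P(Y|X=2) = (159/400, 1/16, 27/50) → H(Y|X=2) = 1.25910
H(Y|X) = 0.224·1.03437 + 0.376·1.55280 + 0.400·1.25910 = 1.3192 bits

H(X,Y) = -Σ_{x,y} P(x,y) log₂ P(x,y). Per-cell terms -P(x,y)·log₂P(x,y):
  X=0: 0.34141, 0.36381, 0.00997
  X=1: 0.31061, 0.40125, 0.40260
  X=2: 0.42181, 0.13305, 0.47755
Sum of the 9 terms: H(X,Y) = 2.8621 bits

Chain rule check:
  H(X) + H(Y|X) = 1.5429 + 1.3192 = 2.8621 bits
  H(X,Y) = 2.8621 bits
✓ Chain rule verified.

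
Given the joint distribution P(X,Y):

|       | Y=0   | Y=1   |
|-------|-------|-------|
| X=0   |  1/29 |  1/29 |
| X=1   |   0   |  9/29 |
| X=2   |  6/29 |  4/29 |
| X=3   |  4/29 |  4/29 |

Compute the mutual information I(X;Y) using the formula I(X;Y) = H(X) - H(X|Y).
0.2779 bits

I(X;Y) = H(X) - H(X|Y)

Marginal of X (row sums):
  P(X=0) = 1/29 + 1/29 = 2/29
  P(X=1) = 0 + 9/29 = 9/29
  P(X=2) = 6/29 + 4/29 = 10/29
  P(X=3) = 4/29 + 4/29 = 8/29
H(X) = -[(2/29)·log₂(2/29) + (9/29)·log₂(9/29) + (10/29)·log₂(10/29) + (8/29)·log₂(8/29)]
  = 0.26607 + 0.52388 + 0.52967 + 0.51255 = 1.83217 bits

Marginal of Y (column sums):
  P(Y=0) = 1/29 + 0 + 6/29 + 4/29 = 11/29
  P(Y=1) = 1/29 + 9/29 + 4/29 + 4/29 = 18/29
H(X|Y) = Σ_y P(y)·H(X|Y=y):
  Y=0: P(Y=0) = 11/29, P(X|Y=0) = (1/11, 0, 6/11, 4/11) → H(X|Y=0) = 1.32218
  Y=1: P(Y=1) = 18/29, P(X|Y=1) = (1/18, 1/2, 2/9, 2/9) → H(X|Y=1) = 1.69607
H(X|Y) = (11/29)·1.32218 + (18/29)·1.69607 = 1.55425 bits

I(X;Y) = H(X) - H(X|Y) = 1.83217 - 1.55425 = 0.2779 bits

Cross-check via I(X;Y) = H(X) + H(Y) - H(X,Y): computing H(Y) from the column sums and H(X,Y) from the 8 cells in the same way gives H(Y) = 0.95755 bits and H(X,Y) = 2.51181 bits, so
I(X;Y) = 1.83217 + 0.95755 - 2.51181 = 0.2779 bits ✓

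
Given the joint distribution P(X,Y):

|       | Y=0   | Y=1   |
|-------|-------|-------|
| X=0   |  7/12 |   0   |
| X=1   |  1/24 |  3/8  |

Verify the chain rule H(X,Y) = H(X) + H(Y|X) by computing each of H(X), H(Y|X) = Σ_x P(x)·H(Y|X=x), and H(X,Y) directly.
H(X) = 0.9799 bits, H(Y|X) = 0.1954 bits, H(X,Y) = 1.1753 bits

Marginal of X (row sums):
  P(X=0) = 7/12 + 0 = 7/12
  P(X=1) = 1/24 + 3/8 = 5/12
H(X) = -[(7/12)·log₂(7/12) + (5/12)·log₂(5/12)]
  = 0.45360 + 0.52626 = 0.9799 bits

H(Y|X) = Σ_x P(x)·H(Y|X=x):
  X=0: P(X=0) = 7/12, P(Y|X=0) = (1, 0) → H(Y|X=0) = 0.00000
  X=1: P(X=1) = 5/12, P(Y|X=1) = (1/10, 9/10) → H(Y|X=1) = 0.46900
H(Y|X) = (7/12)·0.00000 + (5/12)·0.46900 = 0.1954 bits

H(X,Y) = -Σ_{x,y} P(x,y) log₂ P(x,y). Per-cell terms -P(x,y)·log₂P(x,y):
  X=0: 0.45360, 0.00000
  X=1: 0.19104, 0.53064
  (cells with P = 0 contribute 0)
Sum of the 4 terms: H(X,Y) = 1.1753 bits

Chain rule check:
  H(X) + H(Y|X) = 0.9799 + 0.1954 = 1.1753 bits
  H(X,Y) = 1.1753 bits
✓ Chain rule verified.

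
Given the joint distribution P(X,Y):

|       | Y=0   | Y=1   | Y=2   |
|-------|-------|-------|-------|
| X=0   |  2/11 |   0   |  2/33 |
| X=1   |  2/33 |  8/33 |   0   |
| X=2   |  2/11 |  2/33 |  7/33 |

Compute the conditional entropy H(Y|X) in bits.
1.0652 bits

H(Y|X) = H(X,Y) - H(X)

H(X,Y) = -Σ_{x,y} P(x,y) log₂ P(x,y). Per-cell terms -P(x,y)·log₂P(x,y):
  X=0: 0.4472, 0.0000, 0.2451
  X=1: 0.2451, 0.4956, 0.0000
  X=2: 0.4472, 0.2451, 0.4745
  (cells with P = 0 contribute 0)
Sum of the 9 terms: H(X,Y) = 2.5998 bits

Marginal of X (row sums):
  P(X=0) = 2/11 + 0 + 2/33 = 8/33
  P(X=1) = 2/33 + 8/33 + 0 = 10/33
  P(X=2) = 2/11 + 2/33 + 7/33 = 5/11
H(X) = -[(8/33)·log₂(8/33) + (10/33)·log₂(10/33) + (5/11)·log₂(5/11)]
  = 0.4956 + 0.5220 + 0.5170 = 1.5346 bits

H(Y|X) = H(X,Y) - H(X) = 2.5998 - 1.5346 = 1.0652 bits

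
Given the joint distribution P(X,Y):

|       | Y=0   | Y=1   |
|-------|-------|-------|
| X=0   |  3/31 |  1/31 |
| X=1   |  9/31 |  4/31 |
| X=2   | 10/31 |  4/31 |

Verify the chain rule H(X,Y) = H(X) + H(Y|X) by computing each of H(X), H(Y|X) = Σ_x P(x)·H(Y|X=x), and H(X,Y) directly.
H(X) = 1.4249 bits, H(Y|X) = 0.8679 bits, H(X,Y) = 2.2928 bits

Marginal of X (row sums):
  P(X=0) = 3/31 + 1/31 = 4/31
  P(X=1) = 9/31 + 4/31 = 13/31
  P(X=2) = 10/31 + 4/31 = 14/31
H(X) = -[(4/31)·log₂(4/31) + (13/31)·log₂(13/31) + (14/31)·log₂(14/31)]
  = 0.3812 + 0.5258 + 0.5179 = 1.4249 bits

H(Y|X) = Σ_x P(x)·H(Y|X=x):
  X=0: P(X=0) = 4/31, P(Y|X=0) = (3/4, 1/4) → H(Y|X=0) = 0.8113
  X=1: P(X=1) = 13/31, P(Y|X=1) = (9/13, 4/13) → H(Y|X=1) = 0.8905
  X=2: P(X=2) = 14/31, P(Y|X=2) = (5/7, 2/7) → H(Y|X=2) = 0.8631
H(Y|X) = (4/31)·0.8113 + (13/31)·0.8905 + (14/31)·0.8631 = 0.8679 bits

H(X,Y) = -Σ_{x,y} P(x,y) log₂ P(x,y). Per-cell terms -P(x,y)·log₂P(x,y):
  X=0: 0.3261, 0.1598
  X=1: 0.5180, 0.3812
  X=2: 0.5265, 0.3812
Sum of the 6 terms: H(X,Y) = 2.2928 bits

Chain rule check:
  H(X) + H(Y|X) = 1.4249 + 0.8679 = 2.2928 bits
  H(X,Y) = 2.2928 bits
✓ Chain rule verified.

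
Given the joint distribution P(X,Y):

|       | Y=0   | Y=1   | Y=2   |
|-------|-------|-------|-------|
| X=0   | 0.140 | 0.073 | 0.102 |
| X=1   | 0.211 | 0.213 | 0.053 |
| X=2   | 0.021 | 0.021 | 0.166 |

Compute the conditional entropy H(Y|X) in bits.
1.3407 bits

H(Y|X) = H(X,Y) - H(X)

H(X,Y) = -Σ_{x,y} P(x,y) log₂ P(x,y). Per-cell terms -P(x,y)·log₂P(x,y):
  X=0: 0.39711, 0.27565, 0.33592
  X=1: 0.47363, 0.47522, 0.22461
  X=2: 0.11704, 0.11704, 0.43006
Sum of the 9 terms: H(X,Y) = 2.8463 bits

Marginal of X (row sums):
  P(X=0) = 0.140 + 0.073 + 0.102 = 0.315
  P(X=1) = 0.211 + 0.213 + 0.053 = 0.477
  P(X=2) = 0.021 + 0.021 + 0.166 = 0.208
H(X) = -[0.315·log₂(0.315) + 0.477·log₂(0.477) + 0.208·log₂(0.208)]
  = 0.52497 + 0.50941 + 0.47119 = 1.5056 bits

H(Y|X) = H(X,Y) - H(X) = 2.8463 - 1.5056 = 1.3407 bits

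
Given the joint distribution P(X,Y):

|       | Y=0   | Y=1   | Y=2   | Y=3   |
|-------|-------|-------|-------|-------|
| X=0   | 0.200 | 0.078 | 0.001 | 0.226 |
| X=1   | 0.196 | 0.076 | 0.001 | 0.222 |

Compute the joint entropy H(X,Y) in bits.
2.4817 bits

H(X,Y) = -Σ_{x,y} P(x,y) log₂ P(x,y). Per-cell terms -P(x,y)·log₂P(x,y):
  X=0: 0.46439, 0.28707, 0.00997, 0.48491
  X=1: 0.46081, 0.28256, 0.00997, 0.48204
Sum of the 8 terms: H(X,Y) = 2.4817 bits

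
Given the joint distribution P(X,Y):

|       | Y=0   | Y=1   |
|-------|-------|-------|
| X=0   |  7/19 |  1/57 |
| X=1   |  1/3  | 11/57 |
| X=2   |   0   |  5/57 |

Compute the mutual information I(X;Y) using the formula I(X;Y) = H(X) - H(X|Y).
0.2772 bits

I(X;Y) = H(X) - H(X|Y)

Marginal of X (row sums):
  P(X=0) = 7/19 + 1/57 = 22/57
  P(X=1) = 1/3 + 11/57 = 10/19
  P(X=2) = 0 + 5/57 = 5/57
H(X) = -[(22/57)·log₂(22/57) + (10/19)·log₂(10/19) + (5/57)·log₂(5/57)]
  = 0.5301 + 0.4874 + 0.3080 = 1.3255 bits

Marginal of Y (column sums):
  P(Y=0) = 7/19 + 1/3 + 0 = 40/57
  P(Y=1) = 1/57 + 11/57 + 5/57 = 17/57
H(X|Y) = Σ_y P(y)·H(X|Y=y):
  Y=0: P(Y=0) = 40/57, P(X|Y=0) = (21/40, 19/40, 0) → H(X|Y=0) = 0.9982
  Y=1: P(Y=1) = 17/57, P(X|Y=1) = (1/17, 11/17, 5/17) → H(X|Y=1) = 1.1661
H(X|Y) = (40/57)·0.9982 + (17/57)·1.1661 = 1.0483 bits

I(X;Y) = H(X) - H(X|Y) = 1.3255 - 1.0483 = 0.2772 bits

Cross-check via I(X;Y) = H(X) + H(Y) - H(X,Y): computing H(Y) from the column sums and H(X,Y) from the 6 cells in the same way gives H(Y) = 0.8791 bits and H(X,Y) = 1.9274 bits, so
I(X;Y) = 1.3255 + 0.8791 - 1.9274 = 0.2772 bits ✓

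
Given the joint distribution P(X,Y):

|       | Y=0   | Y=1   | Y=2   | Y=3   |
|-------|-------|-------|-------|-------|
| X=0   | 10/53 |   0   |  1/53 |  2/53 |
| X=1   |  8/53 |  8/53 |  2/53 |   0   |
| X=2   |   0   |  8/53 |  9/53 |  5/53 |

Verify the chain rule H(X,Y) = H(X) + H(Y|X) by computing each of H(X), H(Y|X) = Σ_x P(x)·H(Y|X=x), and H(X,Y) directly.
H(X) = 1.5530 bits, H(Y|X) = 1.3569 bits, H(X,Y) = 2.9098 bits

Marginal of X (row sums):
  P(X=0) = 10/53 + 0 + 1/53 + 2/53 = 13/53
  P(X=1) = 8/53 + 8/53 + 2/53 + 0 = 18/53
  P(X=2) = 0 + 8/53 + 9/53 + 5/53 = 22/53
H(X) = -[(13/53)·log₂(13/53) + (18/53)·log₂(18/53) + (22/53)·log₂(22/53)]
  = 0.49731 + 0.52913 + 0.52654 = 1.5530 bits

H(Y|X) = Σ_x P(x)·H(Y|X=x):
  X=0: P(X=0) = 13/53, P(Y|X=0) = (10/13, 0, 1/13, 2/13) → H(Y|X=0) = 0.99126
  X=1: P(X=1) = 18/53, P(Y|X=1) = (4/9, 4/9, 1/9, 0) → H(Y|X=1) = 1.39215
  X=2: P(X=2) = 22/53, P(Y|X=2) = (0, 4/11, 9/22, 5/22) → H(Y|X=2) = 1.54402
H(Y|X) = (13/53)·0.99126 + (18/53)·1.39215 + (22/53)·1.54402 = 1.3569 bits

H(X,Y) = -Σ_{x,y} P(x,y) log₂ P(x,y). Per-cell terms -P(x,y)·log₂P(x,y):
  X=0: 0.45396, 0.00000, 0.10807, 0.17841
  X=1: 0.41176, 0.41176, 0.17841, 0.00000
  X=2: 0.00000, 0.41176, 0.43438, 0.32132
  (cells with P = 0 contribute 0)
Sum of the 12 terms: H(X,Y) = 2.9098 bits

Chain rule check:
  H(X) + H(Y|X) = 1.5530 + 1.3569 = 2.9099 bits
  H(X,Y) = 2.9098 bits
✓ Chain rule verified (Δ = 0.0001 is 4-dp rounding noise: each of the three values was rounded independently).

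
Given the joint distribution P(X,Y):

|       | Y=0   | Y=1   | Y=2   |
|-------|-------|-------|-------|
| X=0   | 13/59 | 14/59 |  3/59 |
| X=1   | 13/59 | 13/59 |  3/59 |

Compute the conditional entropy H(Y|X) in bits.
1.3722 bits

H(Y|X) = H(X,Y) - H(X)

H(X,Y) = -Σ_{x,y} P(x,y) log₂ P(x,y). Per-cell terms -P(x,y)·log₂P(x,y):
  X=0: 0.48082, 0.49244, 0.21853
  X=1: 0.48082, 0.48082, 0.21853
Sum of the 6 terms: H(X,Y) = 2.3720 bits

Marginal of X (row sums):
  P(X=0) = 13/59 + 14/59 + 3/59 = 30/59
  P(X=1) = 13/59 + 13/59 + 3/59 = 29/59
H(X) = -[(30/59)·log₂(30/59) + (29/59)·log₂(29/59)]
  = 0.49615 + 0.50365 = 0.9998 bits

H(Y|X) = H(X,Y) - H(X) = 2.3720 - 0.9998 = 1.3722 bits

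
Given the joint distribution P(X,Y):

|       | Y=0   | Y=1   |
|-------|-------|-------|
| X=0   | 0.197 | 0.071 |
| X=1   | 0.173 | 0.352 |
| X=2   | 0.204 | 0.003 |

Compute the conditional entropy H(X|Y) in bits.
1.2096 bits

H(X|Y) = H(X,Y) - H(Y)

H(X,Y) = -Σ_{x,y} P(x,y) log₂ P(x,y). Per-cell terms -P(x,y)·log₂P(x,y):
  X=0: 0.461715, 0.270939
  X=1: 0.437890, 0.530236
  X=2: 0.467845, 0.025142
Sum of the 6 terms: H(X,Y) = 2.19377 bits

Marginal of Y (column sums):
  P(Y=0) = 0.197 + 0.173 + 0.204 = 0.574
  P(Y=1) = 0.071 + 0.352 + 0.003 = 0.426
H(Y) = -[0.574·log₂(0.574) + 0.426·log₂(0.426)]
  = 0.459704 + 0.524438 = 0.98414 bits

H(X|Y) = H(X,Y) - H(Y) = 2.19377 - 0.98414 = 1.2096 bits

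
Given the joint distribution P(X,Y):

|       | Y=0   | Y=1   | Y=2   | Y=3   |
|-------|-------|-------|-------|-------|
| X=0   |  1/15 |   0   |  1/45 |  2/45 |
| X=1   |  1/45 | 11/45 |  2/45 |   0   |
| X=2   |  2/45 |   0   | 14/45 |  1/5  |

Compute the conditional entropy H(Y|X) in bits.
1.2060 bits

H(Y|X) = H(X,Y) - H(X)

H(X,Y) = -Σ_{x,y} P(x,y) log₂ P(x,y). Per-cell terms -P(x,y)·log₂P(x,y):
  X=0: 0.260459, 0.000000, 0.122041, 0.199638
  X=1: 0.122041, 0.496814, 0.199638, 0.000000
  X=2: 0.199638, 0.000000, 0.524066, 0.464386
  (cells with P = 0 contribute 0)
Sum of the 12 terms: H(X,Y) = 2.58872 bits

Marginal of X (row sums):
  P(X=0) = 1/15 + 0 + 1/45 + 2/45 = 2/15
  P(X=1) = 1/45 + 11/45 + 2/45 + 0 = 14/45
  P(X=2) = 2/45 + 0 + 14/45 + 1/5 = 5/9
H(X) = -[(2/15)·log₂(2/15) + (14/45)·log₂(14/45) + (5/9)·log₂(5/9)]
  = 0.387585 + 0.524066 + 0.471109 = 1.38276 bits

H(Y|X) = H(X,Y) - H(X) = 2.58872 - 1.38276 = 1.2060 bits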